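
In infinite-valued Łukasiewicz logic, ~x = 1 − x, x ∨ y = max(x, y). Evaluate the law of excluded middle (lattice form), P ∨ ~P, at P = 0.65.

0.65

~P = 1 − 0.65 = 0.35
P ∨ ~P = max(0.65, 0.35) = 0.65
(The value 0.65 < 1 shows this instance is not satisfied; not a Ł∞-tautology — its value is max(a, 1−a).)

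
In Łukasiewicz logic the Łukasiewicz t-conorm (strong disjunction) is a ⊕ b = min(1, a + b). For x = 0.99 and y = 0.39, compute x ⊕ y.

x ⊕ y = min(1, 0.99 + 0.39) = min(1, 1.38) = 1.00
For comparison, the Gödel t-conorm max(a, b) would give 0.99.

1.00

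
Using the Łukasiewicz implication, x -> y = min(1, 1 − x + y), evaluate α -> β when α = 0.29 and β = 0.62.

1.00

α -> β = min(1, 1 − 0.29 + 0.62) = min(1, 1.33) = 1.00
For comparison, the Gödel implication (1 if x ≤ y else y) would give 1.00.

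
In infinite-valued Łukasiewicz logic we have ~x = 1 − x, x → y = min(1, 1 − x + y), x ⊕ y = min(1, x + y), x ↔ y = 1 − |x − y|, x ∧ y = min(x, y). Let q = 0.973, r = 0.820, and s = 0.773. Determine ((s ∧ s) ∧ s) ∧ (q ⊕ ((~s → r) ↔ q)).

0.773

s ∧ s = min(0.773, 0.773) = 0.773
(s ∧ s) ∧ s = min(0.773, 0.773) = 0.773
~s = 1 − 0.773 = 0.227
~s → r = min(1, 1 − 0.227 + 0.820) = min(1, 1.593) = 1.000
(~s → r) ↔ q = 1 − |1.000 − 0.973| = 1 − 0.027 = 0.973
q ⊕ ((~s → r) ↔ q) = min(1, 0.973 + 0.973) = min(1, 1.946) = 1.000
((s ∧ s) ∧ s) ∧ (q ⊕ ((~s → r) ↔ q)) = min(0.773, 1.000) = 0.773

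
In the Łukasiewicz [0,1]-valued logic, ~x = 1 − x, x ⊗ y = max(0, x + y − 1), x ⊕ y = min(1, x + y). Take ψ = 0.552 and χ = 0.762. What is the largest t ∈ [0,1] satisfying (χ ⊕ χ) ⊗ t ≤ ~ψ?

0.448

χ ⊕ χ = min(1, 0.762 + 0.762) = min(1, 1.524) = 1.000
So the left factor is χ ⊕ χ = 1.000.
~ψ = 1 − 0.552 = 0.448
So the right-hand bound is ~ψ = 0.448.
The residuum of the Łukasiewicz t-norm gives the supremum: min(1, 1 − 1.000 + 0.448).
1 − 1.000 + 0.448 = 0.448, so t = min(1, 0.448) = 0.448.
Check: 1.000 ⊗ 0.448 = max(0, 0.448) = 0.448 ≤ 0.448.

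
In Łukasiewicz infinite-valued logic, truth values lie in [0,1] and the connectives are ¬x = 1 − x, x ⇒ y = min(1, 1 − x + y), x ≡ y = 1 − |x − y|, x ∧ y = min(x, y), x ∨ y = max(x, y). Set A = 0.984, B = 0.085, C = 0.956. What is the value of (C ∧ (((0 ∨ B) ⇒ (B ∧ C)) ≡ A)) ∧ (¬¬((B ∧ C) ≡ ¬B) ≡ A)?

0.186

0 ∨ B = max(0.000, 0.085) = 0.085
B ∧ C = min(0.085, 0.956) = 0.085
(0 ∨ B) ⇒ (B ∧ C) = min(1, 1 − 0.085 + 0.085) = min(1, 1.000) = 1.000
((0 ∨ B) ⇒ (B ∧ C)) ≡ A = 1 − |1.000 − 0.984| = 1 − 0.016 = 0.984
C ∧ (((0 ∨ B) ⇒ (B ∧ C)) ≡ A) = min(0.956, 0.984) = 0.956
¬B = 1 − 0.085 = 0.915
(B ∧ C) ≡ ¬B = 1 − |0.085 − 0.915| = 1 − 0.830 = 0.170
¬((B ∧ C) ≡ ¬B) = 1 − 0.170 = 0.830
¬¬((B ∧ C) ≡ ¬B) = 1 − 0.830 = 0.170
¬¬((B ∧ C) ≡ ¬B) ≡ A = 1 − |0.170 − 0.984| = 1 − 0.814 = 0.186
(C ∧ (((0 ∨ B) ⇒ (B ∧ C)) ≡ A)) ∧ (¬¬((B ∧ C) ≡ ¬B) ≡ A) = min(0.956, 0.186) = 0.186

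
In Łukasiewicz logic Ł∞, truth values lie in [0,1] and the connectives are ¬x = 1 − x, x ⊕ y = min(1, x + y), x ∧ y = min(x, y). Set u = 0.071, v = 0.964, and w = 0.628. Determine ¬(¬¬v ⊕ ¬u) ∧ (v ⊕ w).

¬v = 1 − 0.964 = 0.036
¬¬v = 1 − 0.036 = 0.964
¬u = 1 − 0.071 = 0.929
¬¬v ⊕ ¬u = min(1, 0.964 + 0.929) = min(1, 1.893) = 1.000
¬(¬¬v ⊕ ¬u) = 1 − 1.000 = 0.000
v ⊕ w = min(1, 0.964 + 0.628) = min(1, 1.592) = 1.000
¬(¬¬v ⊕ ¬u) ∧ (v ⊕ w) = min(0.000, 1.000) = 0.000

0.000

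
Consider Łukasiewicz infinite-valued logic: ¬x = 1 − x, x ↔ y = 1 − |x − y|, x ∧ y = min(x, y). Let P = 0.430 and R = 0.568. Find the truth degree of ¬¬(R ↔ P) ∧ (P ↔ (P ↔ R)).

0.568

R ↔ P = 1 − |0.568 − 0.430| = 1 − 0.138 = 0.862
¬(R ↔ P) = 1 − 0.862 = 0.138
¬¬(R ↔ P) = 1 − 0.138 = 0.862
P ↔ R = 1 − |0.430 − 0.568| = 1 − 0.138 = 0.862
P ↔ (P ↔ R) = 1 − |0.430 − 0.862| = 1 − 0.432 = 0.568
¬¬(R ↔ P) ∧ (P ↔ (P ↔ R)) = min(0.862, 0.568) = 0.568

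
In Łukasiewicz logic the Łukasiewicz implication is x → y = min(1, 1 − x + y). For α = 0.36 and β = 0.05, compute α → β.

0.69

α → β = min(1, 1 − 0.36 + 0.05) = min(1, 0.69) = 0.69
For comparison, the Gödel implication (1 if x ≤ y else y) would give 0.05.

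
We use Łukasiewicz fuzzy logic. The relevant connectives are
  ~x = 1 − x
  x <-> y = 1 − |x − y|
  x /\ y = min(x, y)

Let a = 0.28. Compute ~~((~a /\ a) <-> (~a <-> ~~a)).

0.72

~a = 1 − 0.28 = 0.72
~a /\ a = min(0.72, 0.28) = 0.28
~~a = 1 − 0.72 = 0.28
~a <-> ~~a = 1 − |0.72 − 0.28| = 1 − 0.44 = 0.56
(~a /\ a) <-> (~a <-> ~~a) = 1 − |0.28 − 0.56| = 1 − 0.28 = 0.72
~((~a /\ a) <-> (~a <-> ~~a)) = 1 − 0.72 = 0.28
~~((~a /\ a) <-> (~a <-> ~~a)) = 1 − 0.28 = 0.72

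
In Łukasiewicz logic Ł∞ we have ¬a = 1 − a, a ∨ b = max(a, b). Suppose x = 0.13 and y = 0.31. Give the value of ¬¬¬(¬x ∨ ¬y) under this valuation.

¬x = 1 − 0.13 = 0.87
¬y = 1 − 0.31 = 0.69
¬x ∨ ¬y = max(0.87, 0.69) = 0.87
¬(¬x ∨ ¬y) = 1 − 0.87 = 0.13
¬¬(¬x ∨ ¬y) = 1 − 0.13 = 0.87
¬¬¬(¬x ∨ ¬y) = 1 − 0.87 = 0.13

0.13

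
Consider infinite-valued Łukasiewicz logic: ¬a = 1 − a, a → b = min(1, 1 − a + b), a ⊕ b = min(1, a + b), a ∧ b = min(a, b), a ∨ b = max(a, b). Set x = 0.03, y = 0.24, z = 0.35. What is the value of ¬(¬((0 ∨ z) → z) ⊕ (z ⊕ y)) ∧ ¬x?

0.41

0 ∨ z = max(0.00, 0.35) = 0.35
(0 ∨ z) → z = min(1, 1 − 0.35 + 0.35) = min(1, 1.00) = 1.00
¬((0 ∨ z) → z) = 1 − 1.00 = 0.00
z ⊕ y = min(1, 0.35 + 0.24) = min(1, 0.59) = 0.59
¬((0 ∨ z) → z) ⊕ (z ⊕ y) = min(1, 0.00 + 0.59) = min(1, 0.59) = 0.59
¬(¬((0 ∨ z) → z) ⊕ (z ⊕ y)) = 1 − 0.59 = 0.41
¬x = 1 − 0.03 = 0.97
¬(¬((0 ∨ z) → z) ⊕ (z ⊕ y)) ∧ ¬x = min(0.41, 0.97) = 0.41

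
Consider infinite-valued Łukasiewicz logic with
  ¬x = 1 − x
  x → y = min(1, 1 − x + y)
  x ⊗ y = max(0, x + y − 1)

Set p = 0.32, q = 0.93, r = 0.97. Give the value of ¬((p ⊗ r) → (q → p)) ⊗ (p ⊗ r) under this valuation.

0.00

p ⊗ r = max(0, 0.32 + 0.97 − 1) = max(0, 0.29) = 0.29
q → p = min(1, 1 − 0.93 + 0.32) = min(1, 0.39) = 0.39
(p ⊗ r) → (q → p) = min(1, 1 − 0.29 + 0.39) = min(1, 1.10) = 1.00
¬((p ⊗ r) → (q → p)) = 1 − 1.00 = 0.00
¬((p ⊗ r) → (q → p)) ⊗ (p ⊗ r) = max(0, 0.00 + 0.29 − 1) = max(0, -0.71) = 0.00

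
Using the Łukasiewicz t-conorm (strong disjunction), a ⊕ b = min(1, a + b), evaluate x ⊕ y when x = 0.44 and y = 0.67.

1.00

x ⊕ y = min(1, 0.44 + 0.67) = min(1, 1.11) = 1.00
For comparison, the Gödel t-conorm max(a, b) would give 0.67.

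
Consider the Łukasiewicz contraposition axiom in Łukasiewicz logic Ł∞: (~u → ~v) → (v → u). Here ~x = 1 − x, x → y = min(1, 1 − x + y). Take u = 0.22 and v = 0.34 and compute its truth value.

~u = 1 − 0.22 = 0.78
~v = 1 − 0.34 = 0.66
~u → ~v = min(1, 1 − 0.78 + 0.66) = min(1, 0.88) = 0.88
v → u = min(1, 1 − 0.34 + 0.22) = min(1, 0.88) = 0.88
(~u → ~v) → (v → u) = min(1, 1 − 0.88 + 0.88) = min(1, 1.00) = 1.00
(As expected: an axiom of Ł∞, always 1.)

1.00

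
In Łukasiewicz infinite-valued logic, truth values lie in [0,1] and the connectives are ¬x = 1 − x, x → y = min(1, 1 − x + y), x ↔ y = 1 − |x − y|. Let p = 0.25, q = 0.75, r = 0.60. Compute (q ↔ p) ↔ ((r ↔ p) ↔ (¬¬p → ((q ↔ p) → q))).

q ↔ p = 1 − |0.75 − 0.25| = 1 − 0.50 = 0.50
r ↔ p = 1 − |0.60 − 0.25| = 1 − 0.35 = 0.65
¬p = 1 − 0.25 = 0.75
¬¬p = 1 − 0.75 = 0.25
(q ↔ p) → q = min(1, 1 − 0.50 + 0.75) = min(1, 1.25) = 1.00
¬¬p → ((q ↔ p) → q) = min(1, 1 − 0.25 + 1.00) = min(1, 1.75) = 1.00
(r ↔ p) ↔ (¬¬p → ((q ↔ p) → q)) = 1 − |0.65 − 1.00| = 1 − 0.35 = 0.65
(q ↔ p) ↔ ((r ↔ p) ↔ (¬¬p → ((q ↔ p) → q))) = 1 − |0.50 − 0.65| = 1 − 0.15 = 0.85

0.85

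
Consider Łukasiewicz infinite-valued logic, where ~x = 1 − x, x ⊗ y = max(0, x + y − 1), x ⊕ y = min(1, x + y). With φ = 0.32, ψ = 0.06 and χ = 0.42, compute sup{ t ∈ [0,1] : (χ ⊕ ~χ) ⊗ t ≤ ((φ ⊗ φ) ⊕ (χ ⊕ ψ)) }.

~χ = 1 − 0.42 = 0.58
χ ⊕ ~χ = min(1, 0.42 + 0.58) = min(1, 1.00) = 1.00
So the left factor is χ ⊕ ~χ = 1.00.
φ ⊗ φ = max(0, 0.32 + 0.32 − 1) = max(0, -0.36) = 0.00
χ ⊕ ψ = min(1, 0.42 + 0.06) = min(1, 0.48) = 0.48
(φ ⊗ φ) ⊕ (χ ⊕ ψ) = min(1, 0.00 + 0.48) = min(1, 0.48) = 0.48
So the right-hand bound is (φ ⊗ φ) ⊕ (χ ⊕ ψ) = 0.48.
The residuum of the Łukasiewicz t-norm gives the supremum: min(1, 1 − 1.00 + 0.48).
1 − 1.00 + 0.48 = 0.48, so t = min(1, 0.48) = 0.48.
Check: 1.00 ⊗ 0.48 = max(0, 0.48) = 0.48 ≤ 0.48.

0.48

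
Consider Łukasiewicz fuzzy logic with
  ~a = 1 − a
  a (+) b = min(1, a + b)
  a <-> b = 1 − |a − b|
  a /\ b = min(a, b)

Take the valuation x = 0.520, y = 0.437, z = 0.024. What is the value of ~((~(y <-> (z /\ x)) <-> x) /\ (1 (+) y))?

z /\ x = min(0.024, 0.520) = 0.024
y <-> (z /\ x) = 1 − |0.437 − 0.024| = 1 − 0.413 = 0.587
~(y <-> (z /\ x)) = 1 − 0.587 = 0.413
~(y <-> (z /\ x)) <-> x = 1 − |0.413 − 0.520| = 1 − 0.107 = 0.893
1 (+) y = min(1, 1.000 + 0.437) = min(1, 1.437) = 1.000
(~(y <-> (z /\ x)) <-> x) /\ (1 (+) y) = min(0.893, 1.000) = 0.893
~((~(y <-> (z /\ x)) <-> x) /\ (1 (+) y)) = 1 − 0.893 = 0.107

0.107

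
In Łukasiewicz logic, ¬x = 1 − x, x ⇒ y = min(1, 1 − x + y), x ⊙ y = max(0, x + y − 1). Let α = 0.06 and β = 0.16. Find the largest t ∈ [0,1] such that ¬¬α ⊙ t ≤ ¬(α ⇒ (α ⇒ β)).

0.94

¬α = 1 − 0.06 = 0.94
¬¬α = 1 − 0.94 = 0.06
So the left factor is ¬¬α = 0.06.
α ⇒ β = min(1, 1 − 0.06 + 0.16) = min(1, 1.10) = 1.00
α ⇒ (α ⇒ β) = min(1, 1 − 0.06 + 1.00) = min(1, 1.94) = 1.00
¬(α ⇒ (α ⇒ β)) = 1 − 1.00 = 0.00
So the right-hand bound is ¬(α ⇒ (α ⇒ β)) = 0.00.
The residuum of the Łukasiewicz t-norm gives the supremum: min(1, 1 − 0.06 + 0.00).
1 − 0.06 + 0.00 = 0.94, so t = min(1, 0.94) = 0.94.
Check: 0.06 ⊙ 0.94 = max(0, 0.00) = 0.00 ≤ 0.00.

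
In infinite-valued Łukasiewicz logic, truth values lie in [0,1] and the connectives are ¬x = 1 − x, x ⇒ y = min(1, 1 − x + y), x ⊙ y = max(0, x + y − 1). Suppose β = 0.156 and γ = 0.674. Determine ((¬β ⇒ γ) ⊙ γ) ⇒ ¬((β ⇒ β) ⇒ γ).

¬β = 1 − 0.156 = 0.844
¬β ⇒ γ = min(1, 1 − 0.844 + 0.674) = min(1, 0.830) = 0.830
(¬β ⇒ γ) ⊙ γ = max(0, 0.830 + 0.674 − 1) = max(0, 0.504) = 0.504
β ⇒ β = min(1, 1 − 0.156 + 0.156) = min(1, 1.000) = 1.000
(β ⇒ β) ⇒ γ = min(1, 1 − 1.000 + 0.674) = min(1, 0.674) = 0.674
¬((β ⇒ β) ⇒ γ) = 1 − 0.674 = 0.326
((¬β ⇒ γ) ⊙ γ) ⇒ ¬((β ⇒ β) ⇒ γ) = min(1, 1 − 0.504 + 0.326) = min(1, 0.822) = 0.822

0.822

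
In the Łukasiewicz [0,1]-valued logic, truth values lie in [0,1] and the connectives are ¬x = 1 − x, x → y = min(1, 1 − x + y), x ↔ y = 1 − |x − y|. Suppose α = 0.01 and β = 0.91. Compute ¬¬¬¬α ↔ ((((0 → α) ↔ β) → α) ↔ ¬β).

0.02

¬α = 1 − 0.01 = 0.99
¬¬α = 1 − 0.99 = 0.01
¬¬¬α = 1 − 0.01 = 0.99
¬¬¬¬α = 1 − 0.99 = 0.01
0 → α = min(1, 1 − 0.00 + 0.01) = min(1, 1.01) = 1.00
(0 → α) ↔ β = 1 − |1.00 − 0.91| = 1 − 0.09 = 0.91
((0 → α) ↔ β) → α = min(1, 1 − 0.91 + 0.01) = min(1, 0.10) = 0.10
¬β = 1 − 0.91 = 0.09
(((0 → α) ↔ β) → α) ↔ ¬β = 1 − |0.10 − 0.09| = 1 − 0.01 = 0.99
¬¬¬¬α ↔ ((((0 → α) ↔ β) → α) ↔ ¬β) = 1 − |0.01 − 0.99| = 1 − 0.98 = 0.02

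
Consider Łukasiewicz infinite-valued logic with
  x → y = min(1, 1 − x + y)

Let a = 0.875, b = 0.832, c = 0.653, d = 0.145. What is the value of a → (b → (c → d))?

c → d = min(1, 1 − 0.653 + 0.145) = min(1, 0.492) = 0.492
b → (c → d) = min(1, 1 − 0.832 + 0.492) = min(1, 0.660) = 0.660
a → (b → (c → d)) = min(1, 1 − 0.875 + 0.660) = min(1, 0.785) = 0.785

0.785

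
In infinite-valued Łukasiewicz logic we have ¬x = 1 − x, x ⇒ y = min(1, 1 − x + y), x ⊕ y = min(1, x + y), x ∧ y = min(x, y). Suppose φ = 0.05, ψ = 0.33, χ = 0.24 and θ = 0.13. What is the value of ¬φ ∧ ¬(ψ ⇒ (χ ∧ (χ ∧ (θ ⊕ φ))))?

¬φ = 1 − 0.05 = 0.95
θ ⊕ φ = min(1, 0.13 + 0.05) = min(1, 0.18) = 0.18
χ ∧ (θ ⊕ φ) = min(0.24, 0.18) = 0.18
χ ∧ (χ ∧ (θ ⊕ φ)) = min(0.24, 0.18) = 0.18
ψ ⇒ (χ ∧ (χ ∧ (θ ⊕ φ))) = min(1, 1 − 0.33 + 0.18) = min(1, 0.85) = 0.85
¬(ψ ⇒ (χ ∧ (χ ∧ (θ ⊕ φ)))) = 1 − 0.85 = 0.15
¬φ ∧ ¬(ψ ⇒ (χ ∧ (χ ∧ (θ ⊕ φ)))) = min(0.95, 0.15) = 0.15

0.15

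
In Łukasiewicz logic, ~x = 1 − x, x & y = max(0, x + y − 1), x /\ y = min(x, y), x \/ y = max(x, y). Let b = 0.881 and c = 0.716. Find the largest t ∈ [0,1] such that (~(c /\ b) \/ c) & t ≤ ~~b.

c /\ b = min(0.716, 0.881) = 0.716
~(c /\ b) = 1 − 0.716 = 0.284
~(c /\ b) \/ c = max(0.284, 0.716) = 0.716
So the left factor is ~(c /\ b) \/ c = 0.716.
~b = 1 − 0.881 = 0.119
~~b = 1 − 0.119 = 0.881
So the right-hand bound is ~~b = 0.881.
The residuum of the Łukasiewicz t-norm gives the supremum: min(1, 1 − 0.716 + 0.881).
1 − 0.716 + 0.881 = 1.165, so t = min(1, 1.165) = 1.000.
Check: 0.716 & 1.000 = max(0, 0.716) = 0.716 ≤ 0.881.

1.000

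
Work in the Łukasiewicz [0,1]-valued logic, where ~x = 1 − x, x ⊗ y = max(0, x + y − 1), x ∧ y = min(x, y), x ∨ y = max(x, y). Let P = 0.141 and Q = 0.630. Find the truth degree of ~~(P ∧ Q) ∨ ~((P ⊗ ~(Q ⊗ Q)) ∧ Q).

1.000

P ∧ Q = min(0.141, 0.630) = 0.141
~(P ∧ Q) = 1 − 0.141 = 0.859
~~(P ∧ Q) = 1 − 0.859 = 0.141
Q ⊗ Q = max(0, 0.630 + 0.630 − 1) = max(0, 0.260) = 0.260
~(Q ⊗ Q) = 1 − 0.260 = 0.740
P ⊗ ~(Q ⊗ Q) = max(0, 0.141 + 0.740 − 1) = max(0, -0.119) = 0.000
(P ⊗ ~(Q ⊗ Q)) ∧ Q = min(0.000, 0.630) = 0.000
~((P ⊗ ~(Q ⊗ Q)) ∧ Q) = 1 − 0.000 = 1.000
~~(P ∧ Q) ∨ ~((P ⊗ ~(Q ⊗ Q)) ∧ Q) = max(0.141, 1.000) = 1.000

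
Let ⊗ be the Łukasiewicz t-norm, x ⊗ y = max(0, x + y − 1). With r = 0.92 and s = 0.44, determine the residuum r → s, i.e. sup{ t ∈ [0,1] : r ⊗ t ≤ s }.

The residuum of the Łukasiewicz t-norm gives the supremum: min(1, 1 − 0.92 + 0.44).
1 − 0.92 + 0.44 = 0.52, so t = min(1, 0.52) = 0.52.
Check: 0.92 ⊗ 0.52 = max(0, 0.44) = 0.44 ≤ 0.44.

0.52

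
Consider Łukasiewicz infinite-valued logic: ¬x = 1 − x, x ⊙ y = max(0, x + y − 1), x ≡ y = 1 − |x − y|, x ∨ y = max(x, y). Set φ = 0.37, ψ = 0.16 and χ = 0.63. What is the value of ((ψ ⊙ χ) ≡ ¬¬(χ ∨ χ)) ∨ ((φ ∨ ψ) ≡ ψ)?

0.79

ψ ⊙ χ = max(0, 0.16 + 0.63 − 1) = max(0, -0.21) = 0.00
χ ∨ χ = max(0.63, 0.63) = 0.63
¬(χ ∨ χ) = 1 − 0.63 = 0.37
¬¬(χ ∨ χ) = 1 − 0.37 = 0.63
(ψ ⊙ χ) ≡ ¬¬(χ ∨ χ) = 1 − |0.00 − 0.63| = 1 − 0.63 = 0.37
φ ∨ ψ = max(0.37, 0.16) = 0.37
(φ ∨ ψ) ≡ ψ = 1 − |0.37 − 0.16| = 1 − 0.21 = 0.79
((ψ ⊙ χ) ≡ ¬¬(χ ∨ χ)) ∨ ((φ ∨ ψ) ≡ ψ) = max(0.37, 0.79) = 0.79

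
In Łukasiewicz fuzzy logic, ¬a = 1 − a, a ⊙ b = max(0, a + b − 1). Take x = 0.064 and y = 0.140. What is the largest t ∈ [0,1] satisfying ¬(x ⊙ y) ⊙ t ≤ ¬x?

0.936

x ⊙ y = max(0, 0.064 + 0.140 − 1) = max(0, -0.796) = 0.000
¬(x ⊙ y) = 1 − 0.000 = 1.000
So the left factor is ¬(x ⊙ y) = 1.000.
¬x = 1 − 0.064 = 0.936
So the right-hand bound is ¬x = 0.936.
The residuum of the Łukasiewicz t-norm gives the supremum: min(1, 1 − 1.000 + 0.936).
1 − 1.000 + 0.936 = 0.936, so t = min(1, 0.936) = 0.936.
Check: 1.000 ⊙ 0.936 = max(0, 0.936) = 0.936 ≤ 0.936.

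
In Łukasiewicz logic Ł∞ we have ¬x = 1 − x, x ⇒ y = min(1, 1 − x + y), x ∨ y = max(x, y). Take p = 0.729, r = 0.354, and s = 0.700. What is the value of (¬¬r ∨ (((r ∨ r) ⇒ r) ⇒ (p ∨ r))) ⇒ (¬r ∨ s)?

¬r = 1 − 0.354 = 0.646
¬¬r = 1 − 0.646 = 0.354
r ∨ r = max(0.354, 0.354) = 0.354
(r ∨ r) ⇒ r = min(1, 1 − 0.354 + 0.354) = min(1, 1.000) = 1.000
p ∨ r = max(0.729, 0.354) = 0.729
((r ∨ r) ⇒ r) ⇒ (p ∨ r) = min(1, 1 − 1.000 + 0.729) = min(1, 0.729) = 0.729
¬¬r ∨ (((r ∨ r) ⇒ r) ⇒ (p ∨ r)) = max(0.354, 0.729) = 0.729
¬r ∨ s = max(0.646, 0.700) = 0.700
(¬¬r ∨ (((r ∨ r) ⇒ r) ⇒ (p ∨ r))) ⇒ (¬r ∨ s) = min(1, 1 − 0.729 + 0.700) = min(1, 0.971) = 0.971

0.971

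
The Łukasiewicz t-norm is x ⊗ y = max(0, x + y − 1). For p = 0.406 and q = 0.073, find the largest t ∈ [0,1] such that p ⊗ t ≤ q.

The residuum of the Łukasiewicz t-norm gives the supremum: min(1, 1 − 0.406 + 0.073).
1 − 0.406 + 0.073 = 0.667, so t = min(1, 0.667) = 0.667.
Check: 0.406 ⊗ 0.667 = max(0, 0.073) = 0.073 ≤ 0.073.

0.667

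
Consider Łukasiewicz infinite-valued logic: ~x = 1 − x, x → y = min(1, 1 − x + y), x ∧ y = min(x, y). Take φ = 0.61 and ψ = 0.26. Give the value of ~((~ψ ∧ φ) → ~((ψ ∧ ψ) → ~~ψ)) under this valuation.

~ψ = 1 − 0.26 = 0.74
~ψ ∧ φ = min(0.74, 0.61) = 0.61
ψ ∧ ψ = min(0.26, 0.26) = 0.26
~~ψ = 1 − 0.74 = 0.26
(ψ ∧ ψ) → ~~ψ = min(1, 1 − 0.26 + 0.26) = min(1, 1.00) = 1.00
~((ψ ∧ ψ) → ~~ψ) = 1 − 1.00 = 0.00
(~ψ ∧ φ) → ~((ψ ∧ ψ) → ~~ψ) = min(1, 1 − 0.61 + 0.00) = min(1, 0.39) = 0.39
~((~ψ ∧ φ) → ~((ψ ∧ ψ) → ~~ψ)) = 1 − 0.39 = 0.61

0.61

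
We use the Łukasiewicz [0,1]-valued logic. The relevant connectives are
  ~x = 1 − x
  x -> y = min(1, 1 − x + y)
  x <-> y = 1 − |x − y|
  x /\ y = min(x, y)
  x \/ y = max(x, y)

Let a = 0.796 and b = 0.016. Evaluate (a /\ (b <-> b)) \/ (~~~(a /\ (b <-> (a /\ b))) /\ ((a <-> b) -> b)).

0.796

b <-> b = 1 − |0.016 − 0.016| = 1 − 0.000 = 1.000
a /\ (b <-> b) = min(0.796, 1.000) = 0.796
a /\ b = min(0.796, 0.016) = 0.016
b <-> (a /\ b) = 1 − |0.016 − 0.016| = 1 − 0.000 = 1.000
a /\ (b <-> (a /\ b)) = min(0.796, 1.000) = 0.796
~(a /\ (b <-> (a /\ b))) = 1 − 0.796 = 0.204
~~(a /\ (b <-> (a /\ b))) = 1 − 0.204 = 0.796
~~~(a /\ (b <-> (a /\ b))) = 1 − 0.796 = 0.204
a <-> b = 1 − |0.796 − 0.016| = 1 − 0.780 = 0.220
(a <-> b) -> b = min(1, 1 − 0.220 + 0.016) = min(1, 0.796) = 0.796
~~~(a /\ (b <-> (a /\ b))) /\ ((a <-> b) -> b) = min(0.204, 0.796) = 0.204
(a /\ (b <-> b)) \/ (~~~(a /\ (b <-> (a /\ b))) /\ ((a <-> b) -> b)) = max(0.796, 0.204) = 0.796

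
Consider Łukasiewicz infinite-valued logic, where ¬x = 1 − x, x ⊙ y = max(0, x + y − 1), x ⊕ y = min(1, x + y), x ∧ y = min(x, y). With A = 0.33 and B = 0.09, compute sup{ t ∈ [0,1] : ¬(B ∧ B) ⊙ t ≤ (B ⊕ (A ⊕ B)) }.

B ∧ B = min(0.09, 0.09) = 0.09
¬(B ∧ B) = 1 − 0.09 = 0.91
So the left factor is ¬(B ∧ B) = 0.91.
A ⊕ B = min(1, 0.33 + 0.09) = min(1, 0.42) = 0.42
B ⊕ (A ⊕ B) = min(1, 0.09 + 0.42) = min(1, 0.51) = 0.51
So the right-hand bound is B ⊕ (A ⊕ B) = 0.51.
The residuum of the Łukasiewicz t-norm gives the supremum: min(1, 1 − 0.91 + 0.51).
1 − 0.91 + 0.51 = 0.60, so t = min(1, 0.60) = 0.60.
Check: 0.91 ⊙ 0.60 = max(0, 0.51) = 0.51 ≤ 0.51.

0.60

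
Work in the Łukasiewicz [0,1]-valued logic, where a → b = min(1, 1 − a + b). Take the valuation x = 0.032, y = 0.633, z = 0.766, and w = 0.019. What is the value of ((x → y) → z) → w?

0.253

x → y = min(1, 1 − 0.032 + 0.633) = min(1, 1.601) = 1.000
(x → y) → z = min(1, 1 − 1.000 + 0.766) = min(1, 0.766) = 0.766
((x → y) → z) → w = min(1, 1 − 0.766 + 0.019) = min(1, 0.253) = 0.253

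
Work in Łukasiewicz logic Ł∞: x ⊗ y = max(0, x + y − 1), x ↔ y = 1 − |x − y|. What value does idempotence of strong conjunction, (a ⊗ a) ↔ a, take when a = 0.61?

a ⊗ a = max(0, 0.61 + 0.61 − 1) = max(0, 0.22) = 0.22
(a ⊗ a) ↔ a = 1 − |0.22 − 0.61| = 1 − 0.39 = 0.61
(The value 0.61 < 1 shows this instance is not satisfied; fails in Ł∞ since a ⊗ a = max(0, 2a−1) ≠ a in general.)

0.61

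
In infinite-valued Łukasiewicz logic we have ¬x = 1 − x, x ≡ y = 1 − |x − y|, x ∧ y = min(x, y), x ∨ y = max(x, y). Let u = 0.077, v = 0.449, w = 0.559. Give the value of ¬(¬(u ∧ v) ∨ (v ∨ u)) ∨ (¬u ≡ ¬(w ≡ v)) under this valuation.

u ∧ v = min(0.077, 0.449) = 0.077
¬(u ∧ v) = 1 − 0.077 = 0.923
v ∨ u = max(0.449, 0.077) = 0.449
¬(u ∧ v) ∨ (v ∨ u) = max(0.923, 0.449) = 0.923
¬(¬(u ∧ v) ∨ (v ∨ u)) = 1 − 0.923 = 0.077
¬u = 1 − 0.077 = 0.923
w ≡ v = 1 − |0.559 − 0.449| = 1 − 0.110 = 0.890
¬(w ≡ v) = 1 − 0.890 = 0.110
¬u ≡ ¬(w ≡ v) = 1 − |0.923 − 0.110| = 1 − 0.813 = 0.187
¬(¬(u ∧ v) ∨ (v ∨ u)) ∨ (¬u ≡ ¬(w ≡ v)) = max(0.077, 0.187) = 0.187

0.187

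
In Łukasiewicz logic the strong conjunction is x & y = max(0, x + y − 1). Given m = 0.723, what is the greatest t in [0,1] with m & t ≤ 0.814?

The residuum of the Łukasiewicz t-norm gives the supremum: min(1, 1 − 0.723 + 0.814).
1 − 0.723 + 0.814 = 1.091, so t = min(1, 1.091) = 1.000.
Check: 0.723 & 1.000 = max(0, 0.723) = 0.723 ≤ 0.814.

1.000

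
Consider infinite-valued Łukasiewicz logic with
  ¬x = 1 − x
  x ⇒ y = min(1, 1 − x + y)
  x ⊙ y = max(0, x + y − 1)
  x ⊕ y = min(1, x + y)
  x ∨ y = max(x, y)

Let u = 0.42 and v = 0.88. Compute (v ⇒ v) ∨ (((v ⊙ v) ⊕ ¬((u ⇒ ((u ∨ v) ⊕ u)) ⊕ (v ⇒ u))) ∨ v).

v ⇒ v = min(1, 1 − 0.88 + 0.88) = min(1, 1.00) = 1.00
v ⊙ v = max(0, 0.88 + 0.88 − 1) = max(0, 0.76) = 0.76
u ∨ v = max(0.42, 0.88) = 0.88
(u ∨ v) ⊕ u = min(1, 0.88 + 0.42) = min(1, 1.30) = 1.00
u ⇒ ((u ∨ v) ⊕ u) = min(1, 1 − 0.42 + 1.00) = min(1, 1.58) = 1.00
v ⇒ u = min(1, 1 − 0.88 + 0.42) = min(1, 0.54) = 0.54
(u ⇒ ((u ∨ v) ⊕ u)) ⊕ (v ⇒ u) = min(1, 1.00 + 0.54) = min(1, 1.54) = 1.00
¬((u ⇒ ((u ∨ v) ⊕ u)) ⊕ (v ⇒ u)) = 1 − 1.00 = 0.00
(v ⊙ v) ⊕ ¬((u ⇒ ((u ∨ v) ⊕ u)) ⊕ (v ⇒ u)) = min(1, 0.76 + 0.00) = min(1, 0.76) = 0.76
((v ⊙ v) ⊕ ¬((u ⇒ ((u ∨ v) ⊕ u)) ⊕ (v ⇒ u))) ∨ v = max(0.76, 0.88) = 0.88
(v ⇒ v) ∨ (((v ⊙ v) ⊕ ¬((u ⇒ ((u ∨ v) ⊕ u)) ⊕ (v ⇒ u))) ∨ v) = max(1.00, 0.88) = 1.00

1.00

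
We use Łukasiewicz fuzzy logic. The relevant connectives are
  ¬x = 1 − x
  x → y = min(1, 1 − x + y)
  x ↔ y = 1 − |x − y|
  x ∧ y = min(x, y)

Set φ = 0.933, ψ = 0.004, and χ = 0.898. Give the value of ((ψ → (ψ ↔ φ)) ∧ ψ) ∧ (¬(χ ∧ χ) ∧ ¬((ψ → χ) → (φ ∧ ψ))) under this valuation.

ψ ↔ φ = 1 − |0.004 − 0.933| = 1 − 0.929 = 0.071
ψ → (ψ ↔ φ) = min(1, 1 − 0.004 + 0.071) = min(1, 1.067) = 1.000
(ψ → (ψ ↔ φ)) ∧ ψ = min(1.000, 0.004) = 0.004
χ ∧ χ = min(0.898, 0.898) = 0.898
¬(χ ∧ χ) = 1 − 0.898 = 0.102
ψ → χ = min(1, 1 − 0.004 + 0.898) = min(1, 1.894) = 1.000
φ ∧ ψ = min(0.933, 0.004) = 0.004
(ψ → χ) → (φ ∧ ψ) = min(1, 1 − 1.000 + 0.004) = min(1, 0.004) = 0.004
¬((ψ → χ) → (φ ∧ ψ)) = 1 − 0.004 = 0.996
¬(χ ∧ χ) ∧ ¬((ψ → χ) → (φ ∧ ψ)) = min(0.102, 0.996) = 0.102
((ψ → (ψ ↔ φ)) ∧ ψ) ∧ (¬(χ ∧ χ) ∧ ¬((ψ → χ) → (φ ∧ ψ))) = min(0.004, 0.102) = 0.004

0.004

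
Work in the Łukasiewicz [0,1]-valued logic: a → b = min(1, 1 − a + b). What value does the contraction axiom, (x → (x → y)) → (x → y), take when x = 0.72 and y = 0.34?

0.72

x → y = min(1, 1 − 0.72 + 0.34) = min(1, 0.62) = 0.62
x → (x → y) = min(1, 1 − 0.72 + 0.62) = min(1, 0.90) = 0.90
(x → (x → y)) → (x → y) = min(1, 1 − 0.90 + 0.62) = min(1, 0.72) = 0.72
(The value 0.72 < 1 shows this instance is not satisfied; fails in Ł∞ (the t-norm is not idempotent).)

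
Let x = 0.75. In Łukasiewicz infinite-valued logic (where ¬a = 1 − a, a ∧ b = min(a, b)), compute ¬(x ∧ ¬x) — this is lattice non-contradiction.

¬x = 1 − 0.75 = 0.25
x ∧ ¬x = min(0.75, 0.25) = 0.25
¬(x ∧ ¬x) = 1 − 0.25 = 0.75
(The value 0.75 < 1 shows this instance is not satisfied; not a Ł∞-tautology — its value is 1 − min(a, 1−a).)

0.75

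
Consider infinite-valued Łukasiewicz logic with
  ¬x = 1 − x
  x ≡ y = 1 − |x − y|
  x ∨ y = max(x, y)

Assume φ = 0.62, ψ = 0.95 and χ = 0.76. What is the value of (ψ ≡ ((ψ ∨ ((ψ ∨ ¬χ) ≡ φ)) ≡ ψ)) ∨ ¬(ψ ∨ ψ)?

0.95

¬χ = 1 − 0.76 = 0.24
ψ ∨ ¬χ = max(0.95, 0.24) = 0.95
(ψ ∨ ¬χ) ≡ φ = 1 − |0.95 − 0.62| = 1 − 0.33 = 0.67
ψ ∨ ((ψ ∨ ¬χ) ≡ φ) = max(0.95, 0.67) = 0.95
(ψ ∨ ((ψ ∨ ¬χ) ≡ φ)) ≡ ψ = 1 − |0.95 − 0.95| = 1 − 0.00 = 1.00
ψ ≡ ((ψ ∨ ((ψ ∨ ¬χ) ≡ φ)) ≡ ψ) = 1 − |0.95 − 1.00| = 1 − 0.05 = 0.95
ψ ∨ ψ = max(0.95, 0.95) = 0.95
¬(ψ ∨ ψ) = 1 − 0.95 = 0.05
(ψ ≡ ((ψ ∨ ((ψ ∨ ¬χ) ≡ φ)) ≡ ψ)) ∨ ¬(ψ ∨ ψ) = max(0.95, 0.05) = 0.95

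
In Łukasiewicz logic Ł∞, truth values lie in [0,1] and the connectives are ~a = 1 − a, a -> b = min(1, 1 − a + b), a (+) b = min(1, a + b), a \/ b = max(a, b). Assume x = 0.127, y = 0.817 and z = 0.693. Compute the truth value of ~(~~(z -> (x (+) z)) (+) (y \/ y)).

0.000

x (+) z = min(1, 0.127 + 0.693) = min(1, 0.820) = 0.820
z -> (x (+) z) = min(1, 1 − 0.693 + 0.820) = min(1, 1.127) = 1.000
~(z -> (x (+) z)) = 1 − 1.000 = 0.000
~~(z -> (x (+) z)) = 1 − 0.000 = 1.000
y \/ y = max(0.817, 0.817) = 0.817
~~(z -> (x (+) z)) (+) (y \/ y) = min(1, 1.000 + 0.817) = min(1, 1.817) = 1.000
~(~~(z -> (x (+) z)) (+) (y \/ y)) = 1 − 1.000 = 0.000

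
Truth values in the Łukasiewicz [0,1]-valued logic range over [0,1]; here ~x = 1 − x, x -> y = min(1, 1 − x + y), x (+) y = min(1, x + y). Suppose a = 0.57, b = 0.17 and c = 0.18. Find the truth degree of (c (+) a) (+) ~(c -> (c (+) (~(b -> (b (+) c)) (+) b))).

0.75

c (+) a = min(1, 0.18 + 0.57) = min(1, 0.75) = 0.75
b (+) c = min(1, 0.17 + 0.18) = min(1, 0.35) = 0.35
b -> (b (+) c) = min(1, 1 − 0.17 + 0.35) = min(1, 1.18) = 1.00
~(b -> (b (+) c)) = 1 − 1.00 = 0.00
~(b -> (b (+) c)) (+) b = min(1, 0.00 + 0.17) = min(1, 0.17) = 0.17
c (+) (~(b -> (b (+) c)) (+) b) = min(1, 0.18 + 0.17) = min(1, 0.35) = 0.35
c -> (c (+) (~(b -> (b (+) c)) (+) b)) = min(1, 1 − 0.18 + 0.35) = min(1, 1.17) = 1.00
~(c -> (c (+) (~(b -> (b (+) c)) (+) b))) = 1 − 1.00 = 0.00
(c (+) a) (+) ~(c -> (c (+) (~(b -> (b (+) c)) (+) b))) = min(1, 0.75 + 0.00) = min(1, 0.75) = 0.75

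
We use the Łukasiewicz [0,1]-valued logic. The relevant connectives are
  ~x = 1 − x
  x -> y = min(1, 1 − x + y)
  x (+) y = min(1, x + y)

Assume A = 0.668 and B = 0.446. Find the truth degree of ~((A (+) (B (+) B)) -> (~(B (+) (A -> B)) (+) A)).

0.332

B (+) B = min(1, 0.446 + 0.446) = min(1, 0.892) = 0.892
A (+) (B (+) B) = min(1, 0.668 + 0.892) = min(1, 1.560) = 1.000
A -> B = min(1, 1 − 0.668 + 0.446) = min(1, 0.778) = 0.778
B (+) (A -> B) = min(1, 0.446 + 0.778) = min(1, 1.224) = 1.000
~(B (+) (A -> B)) = 1 − 1.000 = 0.000
~(B (+) (A -> B)) (+) A = min(1, 0.000 + 0.668) = min(1, 0.668) = 0.668
(A (+) (B (+) B)) -> (~(B (+) (A -> B)) (+) A) = min(1, 1 − 1.000 + 0.668) = min(1, 0.668) = 0.668
~((A (+) (B (+) B)) -> (~(B (+) (A -> B)) (+) A)) = 1 − 0.668 = 0.332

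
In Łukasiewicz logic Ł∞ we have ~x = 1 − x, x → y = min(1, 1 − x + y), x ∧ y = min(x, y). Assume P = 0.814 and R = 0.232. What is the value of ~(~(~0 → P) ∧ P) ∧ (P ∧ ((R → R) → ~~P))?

~0 = 1 − 0.000 = 1.000
~0 → P = min(1, 1 − 1.000 + 0.814) = min(1, 0.814) = 0.814
~(~0 → P) = 1 − 0.814 = 0.186
~(~0 → P) ∧ P = min(0.186, 0.814) = 0.186
~(~(~0 → P) ∧ P) = 1 − 0.186 = 0.814
R → R = min(1, 1 − 0.232 + 0.232) = min(1, 1.000) = 1.000
~P = 1 − 0.814 = 0.186
~~P = 1 − 0.186 = 0.814
(R → R) → ~~P = min(1, 1 − 1.000 + 0.814) = min(1, 0.814) = 0.814
P ∧ ((R → R) → ~~P) = min(0.814, 0.814) = 0.814
~(~(~0 → P) ∧ P) ∧ (P ∧ ((R → R) → ~~P)) = min(0.814, 0.814) = 0.814

0.814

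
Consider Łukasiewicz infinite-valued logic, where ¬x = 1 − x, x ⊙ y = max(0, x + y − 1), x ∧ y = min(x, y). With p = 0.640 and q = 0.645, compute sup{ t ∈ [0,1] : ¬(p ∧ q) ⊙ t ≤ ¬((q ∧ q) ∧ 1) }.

0.995

p ∧ q = min(0.640, 0.645) = 0.640
¬(p ∧ q) = 1 − 0.640 = 0.360
So the left factor is ¬(p ∧ q) = 0.360.
q ∧ q = min(0.645, 0.645) = 0.645
(q ∧ q) ∧ 1 = min(0.645, 1.000) = 0.645
¬((q ∧ q) ∧ 1) = 1 − 0.645 = 0.355
So the right-hand bound is ¬((q ∧ q) ∧ 1) = 0.355.
The residuum of the Łukasiewicz t-norm gives the supremum: min(1, 1 − 0.360 + 0.355).
1 − 0.360 + 0.355 = 0.995, so t = min(1, 0.995) = 0.995.
Check: 0.360 ⊙ 0.995 = max(0, 0.355) = 0.355 ≤ 0.355.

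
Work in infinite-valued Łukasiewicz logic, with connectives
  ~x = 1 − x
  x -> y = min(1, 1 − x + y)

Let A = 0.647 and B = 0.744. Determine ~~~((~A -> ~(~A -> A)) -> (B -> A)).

~A = 1 − 0.647 = 0.353
~A -> A = min(1, 1 − 0.353 + 0.647) = min(1, 1.294) = 1.000
~(~A -> A) = 1 − 1.000 = 0.000
~A -> ~(~A -> A) = min(1, 1 − 0.353 + 0.000) = min(1, 0.647) = 0.647
B -> A = min(1, 1 − 0.744 + 0.647) = min(1, 0.903) = 0.903
(~A -> ~(~A -> A)) -> (B -> A) = min(1, 1 − 0.647 + 0.903) = min(1, 1.256) = 1.000
~((~A -> ~(~A -> A)) -> (B -> A)) = 1 − 1.000 = 0.000
~~((~A -> ~(~A -> A)) -> (B -> A)) = 1 − 0.000 = 1.000
~~~((~A -> ~(~A -> A)) -> (B -> A)) = 1 − 1.000 = 0.000

0.000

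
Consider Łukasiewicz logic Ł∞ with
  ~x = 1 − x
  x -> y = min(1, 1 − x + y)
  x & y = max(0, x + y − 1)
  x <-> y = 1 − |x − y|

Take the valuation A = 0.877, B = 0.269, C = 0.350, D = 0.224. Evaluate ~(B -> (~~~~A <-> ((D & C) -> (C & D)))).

0.000

~A = 1 − 0.877 = 0.123
~~A = 1 − 0.123 = 0.877
~~~A = 1 − 0.877 = 0.123
~~~~A = 1 − 0.123 = 0.877
D & C = max(0, 0.224 + 0.350 − 1) = max(0, -0.426) = 0.000
C & D = max(0, 0.350 + 0.224 − 1) = max(0, -0.426) = 0.000
(D & C) -> (C & D) = min(1, 1 − 0.000 + 0.000) = min(1, 1.000) = 1.000
~~~~A <-> ((D & C) -> (C & D)) = 1 − |0.877 − 1.000| = 1 − 0.123 = 0.877
B -> (~~~~A <-> ((D & C) -> (C & D))) = min(1, 1 − 0.269 + 0.877) = min(1, 1.608) = 1.000
~(B -> (~~~~A <-> ((D & C) -> (C & D)))) = 1 − 1.000 = 0.000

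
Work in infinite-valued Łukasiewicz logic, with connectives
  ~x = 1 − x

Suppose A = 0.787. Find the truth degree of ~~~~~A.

~A = 1 − 0.787 = 0.213
~~A = 1 − 0.213 = 0.787
~~~A = 1 − 0.787 = 0.213
~~~~A = 1 − 0.213 = 0.787
~~~~~A = 1 − 0.787 = 0.213

0.213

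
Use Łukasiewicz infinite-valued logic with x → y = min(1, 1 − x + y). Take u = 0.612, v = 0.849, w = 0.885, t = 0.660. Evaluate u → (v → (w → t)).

w → t = min(1, 1 − 0.885 + 0.660) = min(1, 0.775) = 0.775
v → (w → t) = min(1, 1 − 0.849 + 0.775) = min(1, 0.926) = 0.926
u → (v → (w → t)) = min(1, 1 − 0.612 + 0.926) = min(1, 1.314) = 1.000

1.000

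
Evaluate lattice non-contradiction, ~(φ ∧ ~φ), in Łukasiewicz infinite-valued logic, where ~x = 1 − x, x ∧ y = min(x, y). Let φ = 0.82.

0.82

~φ = 1 − 0.82 = 0.18
φ ∧ ~φ = min(0.82, 0.18) = 0.18
~(φ ∧ ~φ) = 1 − 0.18 = 0.82
(The value 0.82 < 1 shows this instance is not satisfied; not a Ł∞-tautology — its value is 1 − min(a, 1−a).)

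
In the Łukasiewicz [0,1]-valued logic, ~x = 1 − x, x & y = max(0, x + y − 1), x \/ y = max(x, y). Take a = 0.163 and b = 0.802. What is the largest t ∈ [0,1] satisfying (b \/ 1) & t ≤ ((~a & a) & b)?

0.000

b \/ 1 = max(0.802, 1.000) = 1.000
So the left factor is b \/ 1 = 1.000.
~a = 1 − 0.163 = 0.837
~a & a = max(0, 0.837 + 0.163 − 1) = max(0, 0.000) = 0.000
(~a & a) & b = max(0, 0.000 + 0.802 − 1) = max(0, -0.198) = 0.000
So the right-hand bound is (~a & a) & b = 0.000.
The residuum of the Łukasiewicz t-norm gives the supremum: min(1, 1 − 1.000 + 0.000).
1 − 1.000 + 0.000 = 0.000, so t = min(1, 0.000) = 0.000.
Check: 1.000 & 0.000 = max(0, 0.000) = 0.000 ≤ 0.000.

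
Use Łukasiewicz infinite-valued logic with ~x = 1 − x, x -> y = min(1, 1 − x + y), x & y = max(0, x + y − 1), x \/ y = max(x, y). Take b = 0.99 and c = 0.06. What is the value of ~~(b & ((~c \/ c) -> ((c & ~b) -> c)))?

0.99

~c = 1 − 0.06 = 0.94
~c \/ c = max(0.94, 0.06) = 0.94
~b = 1 − 0.99 = 0.01
c & ~b = max(0, 0.06 + 0.01 − 1) = max(0, -0.93) = 0.00
(c & ~b) -> c = min(1, 1 − 0.00 + 0.06) = min(1, 1.06) = 1.00
(~c \/ c) -> ((c & ~b) -> c) = min(1, 1 − 0.94 + 1.00) = min(1, 1.06) = 1.00
b & ((~c \/ c) -> ((c & ~b) -> c)) = max(0, 0.99 + 1.00 − 1) = max(0, 0.99) = 0.99
~(b & ((~c \/ c) -> ((c & ~b) -> c))) = 1 − 0.99 = 0.01
~~(b & ((~c \/ c) -> ((c & ~b) -> c))) = 1 − 0.01 = 0.99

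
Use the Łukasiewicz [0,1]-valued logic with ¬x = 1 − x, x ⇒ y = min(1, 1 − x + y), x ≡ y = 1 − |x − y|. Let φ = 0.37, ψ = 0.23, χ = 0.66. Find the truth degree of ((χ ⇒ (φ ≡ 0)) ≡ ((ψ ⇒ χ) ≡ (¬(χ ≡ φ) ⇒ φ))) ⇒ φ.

0.40

φ ≡ 0 = 1 − |0.37 − 0.00| = 1 − 0.37 = 0.63
χ ⇒ (φ ≡ 0) = min(1, 1 − 0.66 + 0.63) = min(1, 0.97) = 0.97
ψ ⇒ χ = min(1, 1 − 0.23 + 0.66) = min(1, 1.43) = 1.00
χ ≡ φ = 1 − |0.66 − 0.37| = 1 − 0.29 = 0.71
¬(χ ≡ φ) = 1 − 0.71 = 0.29
¬(χ ≡ φ) ⇒ φ = min(1, 1 − 0.29 + 0.37) = min(1, 1.08) = 1.00
(ψ ⇒ χ) ≡ (¬(χ ≡ φ) ⇒ φ) = 1 − |1.00 − 1.00| = 1 − 0.00 = 1.00
(χ ⇒ (φ ≡ 0)) ≡ ((ψ ⇒ χ) ≡ (¬(χ ≡ φ) ⇒ φ)) = 1 − |0.97 − 1.00| = 1 − 0.03 = 0.97
((χ ⇒ (φ ≡ 0)) ≡ ((ψ ⇒ χ) ≡ (¬(χ ≡ φ) ⇒ φ))) ⇒ φ = min(1, 1 − 0.97 + 0.37) = min(1, 0.40) = 0.40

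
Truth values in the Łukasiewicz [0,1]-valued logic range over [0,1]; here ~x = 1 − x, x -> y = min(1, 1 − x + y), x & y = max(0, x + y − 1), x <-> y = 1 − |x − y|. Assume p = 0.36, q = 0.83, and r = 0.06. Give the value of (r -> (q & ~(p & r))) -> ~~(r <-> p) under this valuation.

0.70

p & r = max(0, 0.36 + 0.06 − 1) = max(0, -0.58) = 0.00
~(p & r) = 1 − 0.00 = 1.00
q & ~(p & r) = max(0, 0.83 + 1.00 − 1) = max(0, 0.83) = 0.83
r -> (q & ~(p & r)) = min(1, 1 − 0.06 + 0.83) = min(1, 1.77) = 1.00
r <-> p = 1 − |0.06 − 0.36| = 1 − 0.30 = 0.70
~(r <-> p) = 1 − 0.70 = 0.30
~~(r <-> p) = 1 − 0.30 = 0.70
(r -> (q & ~(p & r))) -> ~~(r <-> p) = min(1, 1 − 1.00 + 0.70) = min(1, 0.70) = 0.70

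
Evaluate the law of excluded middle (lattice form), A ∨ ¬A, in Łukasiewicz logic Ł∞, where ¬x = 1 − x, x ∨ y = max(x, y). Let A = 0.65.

0.65

¬A = 1 − 0.65 = 0.35
A ∨ ¬A = max(0.65, 0.35) = 0.65
(The value 0.65 < 1 shows this instance is not satisfied; not a Ł∞-tautology — its value is max(a, 1−a).)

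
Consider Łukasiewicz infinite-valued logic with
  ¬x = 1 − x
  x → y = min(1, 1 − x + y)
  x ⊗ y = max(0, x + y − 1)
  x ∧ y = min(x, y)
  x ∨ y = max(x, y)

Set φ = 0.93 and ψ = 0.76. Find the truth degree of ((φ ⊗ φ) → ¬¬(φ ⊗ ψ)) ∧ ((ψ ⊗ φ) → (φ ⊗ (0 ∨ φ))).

0.83

φ ⊗ φ = max(0, 0.93 + 0.93 − 1) = max(0, 0.86) = 0.86
φ ⊗ ψ = max(0, 0.93 + 0.76 − 1) = max(0, 0.69) = 0.69
¬(φ ⊗ ψ) = 1 − 0.69 = 0.31
¬¬(φ ⊗ ψ) = 1 − 0.31 = 0.69
(φ ⊗ φ) → ¬¬(φ ⊗ ψ) = min(1, 1 − 0.86 + 0.69) = min(1, 0.83) = 0.83
ψ ⊗ φ = max(0, 0.76 + 0.93 − 1) = max(0, 0.69) = 0.69
0 ∨ φ = max(0.00, 0.93) = 0.93
φ ⊗ (0 ∨ φ) = max(0, 0.93 + 0.93 − 1) = max(0, 0.86) = 0.86
(ψ ⊗ φ) → (φ ⊗ (0 ∨ φ)) = min(1, 1 − 0.69 + 0.86) = min(1, 1.17) = 1.00
((φ ⊗ φ) → ¬¬(φ ⊗ ψ)) ∧ ((ψ ⊗ φ) → (φ ⊗ (0 ∨ φ))) = min(0.83, 1.00) = 0.83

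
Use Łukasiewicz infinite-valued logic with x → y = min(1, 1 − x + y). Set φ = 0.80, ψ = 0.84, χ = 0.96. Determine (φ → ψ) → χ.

0.96

φ → ψ = min(1, 1 − 0.80 + 0.84) = min(1, 1.04) = 1.00
(φ → ψ) → χ = min(1, 1 − 1.00 + 0.96) = min(1, 0.96) = 0.96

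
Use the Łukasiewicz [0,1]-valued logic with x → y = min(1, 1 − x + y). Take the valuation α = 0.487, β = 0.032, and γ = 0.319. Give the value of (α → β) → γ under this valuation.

α → β = min(1, 1 − 0.487 + 0.032) = min(1, 0.545) = 0.545
(α → β) → γ = min(1, 1 − 0.545 + 0.319) = min(1, 0.774) = 0.774

0.774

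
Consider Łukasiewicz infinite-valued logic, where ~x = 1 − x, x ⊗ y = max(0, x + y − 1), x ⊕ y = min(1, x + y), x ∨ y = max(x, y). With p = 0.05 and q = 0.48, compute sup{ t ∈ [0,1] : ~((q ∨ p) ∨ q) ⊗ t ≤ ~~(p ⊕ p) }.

0.58

q ∨ p = max(0.48, 0.05) = 0.48
(q ∨ p) ∨ q = max(0.48, 0.48) = 0.48
~((q ∨ p) ∨ q) = 1 − 0.48 = 0.52
So the left factor is ~((q ∨ p) ∨ q) = 0.52.
p ⊕ p = min(1, 0.05 + 0.05) = min(1, 0.10) = 0.10
~(p ⊕ p) = 1 − 0.10 = 0.90
~~(p ⊕ p) = 1 − 0.90 = 0.10
So the right-hand bound is ~~(p ⊕ p) = 0.10.
The residuum of the Łukasiewicz t-norm gives the supremum: min(1, 1 − 0.52 + 0.10).
1 − 0.52 + 0.10 = 0.58, so t = min(1, 0.58) = 0.58.
Check: 0.52 ⊗ 0.58 = max(0, 0.10) = 0.10 ≤ 0.10.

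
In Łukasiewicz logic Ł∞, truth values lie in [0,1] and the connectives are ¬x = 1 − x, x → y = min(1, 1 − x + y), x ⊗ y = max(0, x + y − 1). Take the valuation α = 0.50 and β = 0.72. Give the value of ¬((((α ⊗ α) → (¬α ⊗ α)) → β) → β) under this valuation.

α ⊗ α = max(0, 0.50 + 0.50 − 1) = max(0, 0.00) = 0.00
¬α = 1 − 0.50 = 0.50
¬α ⊗ α = max(0, 0.50 + 0.50 − 1) = max(0, 0.00) = 0.00
(α ⊗ α) → (¬α ⊗ α) = min(1, 1 − 0.00 + 0.00) = min(1, 1.00) = 1.00
((α ⊗ α) → (¬α ⊗ α)) → β = min(1, 1 − 1.00 + 0.72) = min(1, 0.72) = 0.72
(((α ⊗ α) → (¬α ⊗ α)) → β) → β = min(1, 1 − 0.72 + 0.72) = min(1, 1.00) = 1.00
¬((((α ⊗ α) → (¬α ⊗ α)) → β) → β) = 1 − 1.00 = 0.00

0.00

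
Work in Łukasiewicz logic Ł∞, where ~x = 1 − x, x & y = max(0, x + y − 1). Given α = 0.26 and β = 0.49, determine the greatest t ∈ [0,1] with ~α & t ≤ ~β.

~α = 1 − 0.26 = 0.74
So the left factor is ~α = 0.74.
~β = 1 − 0.49 = 0.51
So the right-hand bound is ~β = 0.51.
The residuum of the Łukasiewicz t-norm gives the supremum: min(1, 1 − 0.74 + 0.51).
1 − 0.74 + 0.51 = 0.77, so t = min(1, 0.77) = 0.77.
Check: 0.74 & 0.77 = max(0, 0.51) = 0.51 ≤ 0.51.

0.77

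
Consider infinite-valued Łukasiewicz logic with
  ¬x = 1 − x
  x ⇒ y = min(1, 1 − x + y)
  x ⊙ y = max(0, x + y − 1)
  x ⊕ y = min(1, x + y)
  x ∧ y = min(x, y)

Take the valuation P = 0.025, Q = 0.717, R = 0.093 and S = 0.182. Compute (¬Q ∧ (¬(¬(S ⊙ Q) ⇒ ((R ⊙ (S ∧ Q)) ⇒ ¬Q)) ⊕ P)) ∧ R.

0.025

¬Q = 1 − 0.717 = 0.283
S ⊙ Q = max(0, 0.182 + 0.717 − 1) = max(0, -0.101) = 0.000
¬(S ⊙ Q) = 1 − 0.000 = 1.000
S ∧ Q = min(0.182, 0.717) = 0.182
R ⊙ (S ∧ Q) = max(0, 0.093 + 0.182 − 1) = max(0, -0.725) = 0.000
(R ⊙ (S ∧ Q)) ⇒ ¬Q = min(1, 1 − 0.000 + 0.283) = min(1, 1.283) = 1.000
¬(S ⊙ Q) ⇒ ((R ⊙ (S ∧ Q)) ⇒ ¬Q) = min(1, 1 − 1.000 + 1.000) = min(1, 1.000) = 1.000
¬(¬(S ⊙ Q) ⇒ ((R ⊙ (S ∧ Q)) ⇒ ¬Q)) = 1 − 1.000 = 0.000
¬(¬(S ⊙ Q) ⇒ ((R ⊙ (S ∧ Q)) ⇒ ¬Q)) ⊕ P = min(1, 0.000 + 0.025) = min(1, 0.025) = 0.025
¬Q ∧ (¬(¬(S ⊙ Q) ⇒ ((R ⊙ (S ∧ Q)) ⇒ ¬Q)) ⊕ P) = min(0.283, 0.025) = 0.025
(¬Q ∧ (¬(¬(S ⊙ Q) ⇒ ((R ⊙ (S ∧ Q)) ⇒ ¬Q)) ⊕ P)) ∧ R = min(0.025, 0.093) = 0.025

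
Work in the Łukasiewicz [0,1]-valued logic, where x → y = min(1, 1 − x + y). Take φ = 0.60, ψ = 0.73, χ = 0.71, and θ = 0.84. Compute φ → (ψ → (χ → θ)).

χ → θ = min(1, 1 − 0.71 + 0.84) = min(1, 1.13) = 1.00
ψ → (χ → θ) = min(1, 1 − 0.73 + 1.00) = min(1, 1.27) = 1.00
φ → (ψ → (χ → θ)) = min(1, 1 − 0.60 + 1.00) = min(1, 1.40) = 1.00

1.00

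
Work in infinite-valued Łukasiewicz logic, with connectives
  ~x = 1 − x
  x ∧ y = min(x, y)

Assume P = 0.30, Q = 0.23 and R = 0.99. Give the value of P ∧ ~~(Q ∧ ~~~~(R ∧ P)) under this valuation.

0.23

R ∧ P = min(0.99, 0.30) = 0.30
~(R ∧ P) = 1 − 0.30 = 0.70
~~(R ∧ P) = 1 − 0.70 = 0.30
~~~(R ∧ P) = 1 − 0.30 = 0.70
~~~~(R ∧ P) = 1 − 0.70 = 0.30
Q ∧ ~~~~(R ∧ P) = min(0.23, 0.30) = 0.23
~(Q ∧ ~~~~(R ∧ P)) = 1 − 0.23 = 0.77
~~(Q ∧ ~~~~(R ∧ P)) = 1 − 0.77 = 0.23
P ∧ ~~(Q ∧ ~~~~(R ∧ P)) = min(0.30, 0.23) = 0.23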